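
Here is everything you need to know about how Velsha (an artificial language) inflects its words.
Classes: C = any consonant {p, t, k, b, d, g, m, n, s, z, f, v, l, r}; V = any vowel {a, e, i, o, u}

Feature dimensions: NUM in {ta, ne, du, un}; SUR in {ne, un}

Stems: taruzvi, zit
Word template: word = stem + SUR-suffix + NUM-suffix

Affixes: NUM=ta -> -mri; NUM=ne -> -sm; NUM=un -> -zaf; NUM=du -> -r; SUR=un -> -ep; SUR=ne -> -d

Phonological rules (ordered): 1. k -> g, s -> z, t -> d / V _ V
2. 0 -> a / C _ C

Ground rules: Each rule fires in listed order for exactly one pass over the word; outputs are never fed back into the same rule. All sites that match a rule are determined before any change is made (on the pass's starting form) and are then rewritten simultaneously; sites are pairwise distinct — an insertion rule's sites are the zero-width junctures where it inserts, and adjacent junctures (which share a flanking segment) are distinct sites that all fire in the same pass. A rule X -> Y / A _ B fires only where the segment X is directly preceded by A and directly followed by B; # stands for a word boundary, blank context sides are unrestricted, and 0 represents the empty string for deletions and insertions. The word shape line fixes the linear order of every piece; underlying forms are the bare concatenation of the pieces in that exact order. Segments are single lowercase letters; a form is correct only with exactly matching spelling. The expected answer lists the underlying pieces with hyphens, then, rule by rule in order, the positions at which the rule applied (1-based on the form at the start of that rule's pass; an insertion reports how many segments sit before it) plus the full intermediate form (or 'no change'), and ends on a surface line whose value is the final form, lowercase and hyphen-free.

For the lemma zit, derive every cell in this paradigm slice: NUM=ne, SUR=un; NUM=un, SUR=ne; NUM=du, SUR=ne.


cell NUM=ne, SUR=un:
underlying: zit-ep-sm
1. k -> g, s -> z, t -> d / V _ V: fires at position(s) 3: zidepsm
2. 0 -> a / C _ C: inserts after position(s) 5, 6: zidepasam
surface: zidepasam

cell NUM=un, SUR=ne:
underlying: zit-d-zaf
1. k -> g, s -> z, t -> d / V _ V: no change
2. 0 -> a / C _ C: inserts after position(s) 3, 4: zitadazaf
surface: zitadazaf

cell NUM=du, SUR=ne:
underlying: zit-d-r
1. k -> g, s -> z, t -> d / V _ V: no change
2. 0 -> a / C _ C: inserts after position(s) 3, 4: zitadar
surface: zitadar


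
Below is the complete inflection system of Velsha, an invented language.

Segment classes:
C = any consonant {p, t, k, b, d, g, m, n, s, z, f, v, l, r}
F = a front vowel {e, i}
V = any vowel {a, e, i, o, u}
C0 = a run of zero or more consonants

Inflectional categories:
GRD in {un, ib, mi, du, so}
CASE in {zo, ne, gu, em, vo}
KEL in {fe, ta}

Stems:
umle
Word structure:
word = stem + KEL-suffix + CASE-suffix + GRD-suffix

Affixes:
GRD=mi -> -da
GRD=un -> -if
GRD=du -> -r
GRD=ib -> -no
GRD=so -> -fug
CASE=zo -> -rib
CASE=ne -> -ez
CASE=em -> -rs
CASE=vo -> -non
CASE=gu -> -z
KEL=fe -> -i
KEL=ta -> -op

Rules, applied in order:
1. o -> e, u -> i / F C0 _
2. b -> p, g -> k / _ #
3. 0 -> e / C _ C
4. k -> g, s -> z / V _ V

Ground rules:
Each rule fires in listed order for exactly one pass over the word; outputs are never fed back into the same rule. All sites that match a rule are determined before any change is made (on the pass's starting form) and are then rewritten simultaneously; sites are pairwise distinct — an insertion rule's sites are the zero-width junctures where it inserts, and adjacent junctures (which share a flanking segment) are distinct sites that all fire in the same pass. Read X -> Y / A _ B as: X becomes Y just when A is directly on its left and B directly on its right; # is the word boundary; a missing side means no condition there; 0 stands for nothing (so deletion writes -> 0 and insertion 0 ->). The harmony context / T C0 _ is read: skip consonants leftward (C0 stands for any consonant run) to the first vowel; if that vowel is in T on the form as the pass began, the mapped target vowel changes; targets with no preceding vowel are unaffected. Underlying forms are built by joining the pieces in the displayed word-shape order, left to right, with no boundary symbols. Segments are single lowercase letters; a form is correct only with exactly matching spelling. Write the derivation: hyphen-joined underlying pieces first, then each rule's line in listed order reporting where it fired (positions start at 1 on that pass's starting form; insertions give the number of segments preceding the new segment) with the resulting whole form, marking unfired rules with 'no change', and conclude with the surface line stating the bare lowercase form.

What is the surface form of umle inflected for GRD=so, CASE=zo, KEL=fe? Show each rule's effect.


underlying: umle-i-rib-fug
1. o -> e, u -> i / F C0 _: fires at position(s) 10: umleiribfig
2. b -> p, g -> k / _ #: fires at position(s) 11: umleiribfik
3. 0 -> e / C _ C: inserts after position(s) 2, 8: umeleiribefik
4. k -> g, s -> z / V _ V: no change
surface: umeleiribefik


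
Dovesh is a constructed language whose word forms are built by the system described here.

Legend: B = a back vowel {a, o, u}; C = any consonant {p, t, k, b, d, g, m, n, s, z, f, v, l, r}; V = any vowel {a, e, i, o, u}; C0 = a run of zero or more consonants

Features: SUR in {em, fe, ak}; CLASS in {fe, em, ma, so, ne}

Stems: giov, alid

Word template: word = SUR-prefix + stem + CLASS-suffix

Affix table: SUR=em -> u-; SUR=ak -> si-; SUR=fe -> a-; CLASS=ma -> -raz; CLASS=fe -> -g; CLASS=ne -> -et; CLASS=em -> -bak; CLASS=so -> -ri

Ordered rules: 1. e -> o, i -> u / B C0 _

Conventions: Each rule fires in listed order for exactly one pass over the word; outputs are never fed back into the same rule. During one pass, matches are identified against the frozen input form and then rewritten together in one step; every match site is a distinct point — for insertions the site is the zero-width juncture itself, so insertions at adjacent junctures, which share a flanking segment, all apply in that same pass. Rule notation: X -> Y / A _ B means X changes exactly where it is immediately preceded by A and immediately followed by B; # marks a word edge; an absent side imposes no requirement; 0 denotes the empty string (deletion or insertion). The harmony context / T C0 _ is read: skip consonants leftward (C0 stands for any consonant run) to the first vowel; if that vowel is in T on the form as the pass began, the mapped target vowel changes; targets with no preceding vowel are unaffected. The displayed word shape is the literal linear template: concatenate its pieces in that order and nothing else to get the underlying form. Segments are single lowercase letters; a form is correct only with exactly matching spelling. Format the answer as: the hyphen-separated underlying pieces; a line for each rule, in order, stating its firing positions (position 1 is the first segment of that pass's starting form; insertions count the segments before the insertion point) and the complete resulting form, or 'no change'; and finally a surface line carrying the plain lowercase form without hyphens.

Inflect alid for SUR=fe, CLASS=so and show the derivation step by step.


underlying: a-alid-ri
1. e -> o, i -> u / B C0 _: fires at position(s) 4: aaludri
surface: aaludri


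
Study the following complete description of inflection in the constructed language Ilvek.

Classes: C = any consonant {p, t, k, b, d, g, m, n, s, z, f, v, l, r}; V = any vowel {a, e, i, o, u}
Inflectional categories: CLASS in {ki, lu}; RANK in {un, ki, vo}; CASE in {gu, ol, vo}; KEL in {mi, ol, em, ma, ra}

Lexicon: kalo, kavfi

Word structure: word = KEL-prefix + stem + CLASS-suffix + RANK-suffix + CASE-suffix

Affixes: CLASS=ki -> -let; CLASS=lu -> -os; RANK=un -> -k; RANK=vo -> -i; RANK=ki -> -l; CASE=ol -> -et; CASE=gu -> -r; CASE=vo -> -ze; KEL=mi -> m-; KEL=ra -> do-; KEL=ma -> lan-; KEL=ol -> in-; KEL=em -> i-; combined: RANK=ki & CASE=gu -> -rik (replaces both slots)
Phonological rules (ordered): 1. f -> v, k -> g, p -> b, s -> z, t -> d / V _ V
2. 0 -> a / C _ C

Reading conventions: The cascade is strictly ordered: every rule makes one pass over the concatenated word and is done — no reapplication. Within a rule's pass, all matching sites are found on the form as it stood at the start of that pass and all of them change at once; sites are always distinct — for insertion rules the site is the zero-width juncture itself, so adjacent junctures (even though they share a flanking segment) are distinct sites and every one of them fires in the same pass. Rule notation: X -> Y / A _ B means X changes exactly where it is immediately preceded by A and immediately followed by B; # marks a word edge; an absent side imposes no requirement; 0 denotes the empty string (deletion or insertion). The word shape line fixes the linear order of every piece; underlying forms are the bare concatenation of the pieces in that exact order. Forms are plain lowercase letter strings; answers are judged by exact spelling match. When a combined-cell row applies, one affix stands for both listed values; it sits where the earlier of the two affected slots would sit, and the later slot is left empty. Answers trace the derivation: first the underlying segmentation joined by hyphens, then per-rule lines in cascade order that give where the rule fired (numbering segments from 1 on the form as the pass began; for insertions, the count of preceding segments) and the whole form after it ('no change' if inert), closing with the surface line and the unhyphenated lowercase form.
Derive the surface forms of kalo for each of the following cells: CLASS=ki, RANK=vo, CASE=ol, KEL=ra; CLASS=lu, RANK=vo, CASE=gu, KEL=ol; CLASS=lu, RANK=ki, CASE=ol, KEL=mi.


cell CLASS=ki, RANK=vo, CASE=ol, KEL=ra:
underlying: do-kalo-let-i-et
1. f -> v, k -> g, p -> b, s -> z, t -> d / V _ V: fires at position(s) 3, 9: dogalolediet
2. 0 -> a / C _ C: no change
surface: dogalolediet

cell CLASS=lu, RANK=vo, CASE=gu, KEL=ol:
underlying: in-kalo-os-i-r
1. f -> v, k -> g, p -> b, s -> z, t -> d / V _ V: fires at position(s) 8: inkaloozir
2. 0 -> a / C _ C: inserts after position(s) 2: inakaloozir
surface: inakaloozir

cell CLASS=lu, RANK=ki, CASE=ol, KEL=mi:
underlying: m-kalo-os-l-et
1. f -> v, k -> g, p -> b, s -> z, t -> d / V _ V: no change
2. 0 -> a / C _ C: inserts after position(s) 1, 7: makaloosalet
surface: makaloosalet


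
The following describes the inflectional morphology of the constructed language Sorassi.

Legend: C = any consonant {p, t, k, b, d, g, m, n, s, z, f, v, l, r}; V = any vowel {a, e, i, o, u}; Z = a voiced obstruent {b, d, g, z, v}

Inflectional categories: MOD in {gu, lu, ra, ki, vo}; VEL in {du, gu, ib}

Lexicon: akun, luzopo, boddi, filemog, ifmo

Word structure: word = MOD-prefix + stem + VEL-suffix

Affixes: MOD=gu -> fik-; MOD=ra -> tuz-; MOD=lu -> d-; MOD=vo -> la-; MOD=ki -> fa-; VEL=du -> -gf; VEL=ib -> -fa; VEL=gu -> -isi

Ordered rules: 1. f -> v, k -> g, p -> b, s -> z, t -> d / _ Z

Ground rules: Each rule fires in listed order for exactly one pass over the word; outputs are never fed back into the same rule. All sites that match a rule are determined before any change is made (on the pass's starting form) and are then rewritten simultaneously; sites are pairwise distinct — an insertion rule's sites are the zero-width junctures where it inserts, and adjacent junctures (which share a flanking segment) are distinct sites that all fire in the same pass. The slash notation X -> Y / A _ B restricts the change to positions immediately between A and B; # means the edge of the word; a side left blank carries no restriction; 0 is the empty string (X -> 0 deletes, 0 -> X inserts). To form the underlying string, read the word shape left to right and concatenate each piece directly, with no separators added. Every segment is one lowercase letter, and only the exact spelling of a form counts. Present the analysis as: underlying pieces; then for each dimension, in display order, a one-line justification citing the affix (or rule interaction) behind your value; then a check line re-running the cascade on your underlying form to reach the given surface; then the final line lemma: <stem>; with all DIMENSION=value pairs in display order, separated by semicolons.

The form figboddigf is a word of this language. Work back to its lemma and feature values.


underlying: fik-boddi-gf
MOD=gu - signalled by the affix fik-
VEL=du - signalled by the affix -gf
check: fikboddigf -> figboddigf
lemma: boddi; MOD=gu; VEL=du


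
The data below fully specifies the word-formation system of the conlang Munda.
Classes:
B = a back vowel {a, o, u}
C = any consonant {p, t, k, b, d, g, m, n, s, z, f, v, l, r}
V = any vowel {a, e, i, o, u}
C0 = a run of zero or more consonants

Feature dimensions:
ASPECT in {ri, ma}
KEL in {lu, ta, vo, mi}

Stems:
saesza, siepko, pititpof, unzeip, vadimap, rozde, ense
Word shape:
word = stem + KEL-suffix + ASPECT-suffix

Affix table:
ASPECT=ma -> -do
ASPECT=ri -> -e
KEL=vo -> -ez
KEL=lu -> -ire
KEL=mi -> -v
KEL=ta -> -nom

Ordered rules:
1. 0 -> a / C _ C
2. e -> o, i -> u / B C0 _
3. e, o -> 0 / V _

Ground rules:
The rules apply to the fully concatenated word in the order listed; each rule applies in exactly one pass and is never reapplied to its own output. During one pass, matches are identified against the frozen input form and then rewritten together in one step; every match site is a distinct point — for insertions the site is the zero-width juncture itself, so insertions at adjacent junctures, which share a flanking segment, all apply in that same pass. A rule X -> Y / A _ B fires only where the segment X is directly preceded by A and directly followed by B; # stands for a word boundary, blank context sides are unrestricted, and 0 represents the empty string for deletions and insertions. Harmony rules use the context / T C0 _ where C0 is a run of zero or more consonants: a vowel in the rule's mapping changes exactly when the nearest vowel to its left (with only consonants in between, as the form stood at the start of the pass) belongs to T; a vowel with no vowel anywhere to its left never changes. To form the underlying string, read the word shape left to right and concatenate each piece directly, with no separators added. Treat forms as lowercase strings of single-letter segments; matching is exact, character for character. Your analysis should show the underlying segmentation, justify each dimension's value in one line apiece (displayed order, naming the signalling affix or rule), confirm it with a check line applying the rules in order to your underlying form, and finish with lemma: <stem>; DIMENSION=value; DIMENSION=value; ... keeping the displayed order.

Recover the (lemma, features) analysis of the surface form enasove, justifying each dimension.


underlying: ense-v-e
ASPECT=ri - signalled by the affix -e
KEL=mi - signalled by the affix -v
check: enseve -> enaseve -> enasove -> enasove
lemma: ense; ASPECT=ri; KEL=mi


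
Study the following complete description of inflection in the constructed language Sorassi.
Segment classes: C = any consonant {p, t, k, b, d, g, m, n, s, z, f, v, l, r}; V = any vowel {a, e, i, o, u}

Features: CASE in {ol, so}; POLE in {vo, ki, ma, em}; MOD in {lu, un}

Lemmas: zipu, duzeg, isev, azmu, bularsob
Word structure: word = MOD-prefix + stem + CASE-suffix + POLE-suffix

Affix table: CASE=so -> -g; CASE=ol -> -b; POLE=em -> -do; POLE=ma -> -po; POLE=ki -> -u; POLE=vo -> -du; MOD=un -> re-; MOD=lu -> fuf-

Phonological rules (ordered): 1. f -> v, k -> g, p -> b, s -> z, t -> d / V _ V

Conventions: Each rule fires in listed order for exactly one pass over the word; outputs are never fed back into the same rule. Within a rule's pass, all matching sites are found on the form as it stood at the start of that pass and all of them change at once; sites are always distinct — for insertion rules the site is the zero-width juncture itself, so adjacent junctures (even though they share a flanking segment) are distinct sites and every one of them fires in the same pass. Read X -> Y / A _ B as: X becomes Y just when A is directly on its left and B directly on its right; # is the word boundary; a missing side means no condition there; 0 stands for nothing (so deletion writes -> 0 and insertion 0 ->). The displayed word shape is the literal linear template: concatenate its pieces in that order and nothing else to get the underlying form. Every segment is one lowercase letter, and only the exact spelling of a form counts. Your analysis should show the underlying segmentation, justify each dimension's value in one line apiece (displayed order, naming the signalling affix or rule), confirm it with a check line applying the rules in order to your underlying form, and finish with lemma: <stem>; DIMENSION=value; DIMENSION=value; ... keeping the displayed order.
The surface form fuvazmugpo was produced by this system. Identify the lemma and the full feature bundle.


underlying: fuf-azmu-g-po
CASE=so - signalled by the affix -g
POLE=ma - signalled by the affix -po
MOD=lu - signalled by the affix fuf-
check: fufazmugpo -> fuvazmugpo
lemma: azmu; CASE=so; POLE=ma; MOD=lu


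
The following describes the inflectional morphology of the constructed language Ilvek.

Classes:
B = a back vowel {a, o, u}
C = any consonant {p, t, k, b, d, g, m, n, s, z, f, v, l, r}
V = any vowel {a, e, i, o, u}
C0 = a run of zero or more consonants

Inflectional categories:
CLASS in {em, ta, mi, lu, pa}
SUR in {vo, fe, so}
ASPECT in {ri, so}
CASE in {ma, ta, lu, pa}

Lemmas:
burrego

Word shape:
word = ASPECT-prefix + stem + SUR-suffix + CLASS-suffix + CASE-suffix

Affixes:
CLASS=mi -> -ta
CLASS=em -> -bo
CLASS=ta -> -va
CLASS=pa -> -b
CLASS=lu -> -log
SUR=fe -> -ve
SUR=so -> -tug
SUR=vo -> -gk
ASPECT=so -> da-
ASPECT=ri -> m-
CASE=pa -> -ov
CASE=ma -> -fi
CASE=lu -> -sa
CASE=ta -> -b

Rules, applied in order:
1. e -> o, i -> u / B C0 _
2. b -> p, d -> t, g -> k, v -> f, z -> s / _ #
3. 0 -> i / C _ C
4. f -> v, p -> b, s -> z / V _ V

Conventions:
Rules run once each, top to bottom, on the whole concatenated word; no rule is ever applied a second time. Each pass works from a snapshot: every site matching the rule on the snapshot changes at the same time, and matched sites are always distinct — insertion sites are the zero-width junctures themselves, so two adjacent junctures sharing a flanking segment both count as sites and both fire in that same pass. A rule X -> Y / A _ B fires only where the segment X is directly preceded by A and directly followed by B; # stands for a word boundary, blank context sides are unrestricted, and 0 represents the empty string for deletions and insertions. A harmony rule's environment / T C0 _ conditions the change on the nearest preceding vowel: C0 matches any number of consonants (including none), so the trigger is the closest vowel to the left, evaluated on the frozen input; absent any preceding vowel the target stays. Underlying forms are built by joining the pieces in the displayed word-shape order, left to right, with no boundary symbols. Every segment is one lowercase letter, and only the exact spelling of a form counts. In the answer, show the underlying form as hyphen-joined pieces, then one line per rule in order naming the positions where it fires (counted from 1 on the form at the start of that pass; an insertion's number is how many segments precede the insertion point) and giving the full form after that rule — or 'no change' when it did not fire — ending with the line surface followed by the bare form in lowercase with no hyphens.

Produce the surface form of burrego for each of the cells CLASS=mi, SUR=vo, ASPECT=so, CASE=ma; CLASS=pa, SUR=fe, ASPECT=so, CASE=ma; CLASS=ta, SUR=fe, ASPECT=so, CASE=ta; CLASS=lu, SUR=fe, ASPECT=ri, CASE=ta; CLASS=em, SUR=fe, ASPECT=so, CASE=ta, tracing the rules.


cell CLASS=mi, SUR=vo, ASPECT=so, CASE=ma:
underlying: da-burrego-gk-ta-fi
1. e -> o, i -> u / B C0 _: fires at position(s) 7, 15: daburrogogktafu
2. b -> p, d -> t, g -> k, v -> f, z -> s / _ #: no change
3. 0 -> i / C _ C: inserts after position(s) 5, 10, 11: daburirogogikitafu
4. f -> v, p -> b, s -> z / V _ V: fires at position(s) 17: daburirogogikitavu
surface: daburirogogikitavu

cell CLASS=pa, SUR=fe, ASPECT=so, CASE=ma:
underlying: da-burrego-ve-b-fi
1. e -> o, i -> u / B C0 _: fires at position(s) 7, 11: daburrogovobfi
2. b -> p, d -> t, g -> k, v -> f, z -> s / _ #: no change
3. 0 -> i / C _ C: inserts after position(s) 5, 12: daburirogovobifi
4. f -> v, p -> b, s -> z / V _ V: fires at position(s) 15: daburirogovobivi
surface: daburirogovobivi

cell CLASS=ta, SUR=fe, ASPECT=so, CASE=ta:
underlying: da-burrego-ve-va-b
1. e -> o, i -> u / B C0 _: fires at position(s) 7, 11: daburrogovovab
2. b -> p, d -> t, g -> k, v -> f, z -> s / _ #: fires at position(s) 14: daburrogovovap
3. 0 -> i / C _ C: inserts after position(s) 5: daburirogovovap
4. f -> v, p -> b, s -> z / V _ V: no change
surface: daburirogovovap

cell CLASS=lu, SUR=fe, ASPECT=ri, CASE=ta:
underlying: m-burrego-ve-log-b
1. e -> o, i -> u / B C0 _: fires at position(s) 6, 10: mburrogovologb
2. b -> p, d -> t, g -> k, v -> f, z -> s / _ #: fires at position(s) 14: mburrogovologp
3. 0 -> i / C _ C: inserts after position(s) 1, 4, 13: miburirogovologip
4. f -> v, p -> b, s -> z / V _ V: no change
surface: miburirogovologip

cell CLASS=em, SUR=fe, ASPECT=so, CASE=ta:
underlying: da-burrego-ve-bo-b
1. e -> o, i -> u / B C0 _: fires at position(s) 7, 11: daburrogovobob
2. b -> p, d -> t, g -> k, v -> f, z -> s / _ #: fires at position(s) 14: daburrogovobop
3. 0 -> i / C _ C: inserts after position(s) 5: daburirogovobop
4. f -> v, p -> b, s -> z / V _ V: no change
surface: daburirogovobop


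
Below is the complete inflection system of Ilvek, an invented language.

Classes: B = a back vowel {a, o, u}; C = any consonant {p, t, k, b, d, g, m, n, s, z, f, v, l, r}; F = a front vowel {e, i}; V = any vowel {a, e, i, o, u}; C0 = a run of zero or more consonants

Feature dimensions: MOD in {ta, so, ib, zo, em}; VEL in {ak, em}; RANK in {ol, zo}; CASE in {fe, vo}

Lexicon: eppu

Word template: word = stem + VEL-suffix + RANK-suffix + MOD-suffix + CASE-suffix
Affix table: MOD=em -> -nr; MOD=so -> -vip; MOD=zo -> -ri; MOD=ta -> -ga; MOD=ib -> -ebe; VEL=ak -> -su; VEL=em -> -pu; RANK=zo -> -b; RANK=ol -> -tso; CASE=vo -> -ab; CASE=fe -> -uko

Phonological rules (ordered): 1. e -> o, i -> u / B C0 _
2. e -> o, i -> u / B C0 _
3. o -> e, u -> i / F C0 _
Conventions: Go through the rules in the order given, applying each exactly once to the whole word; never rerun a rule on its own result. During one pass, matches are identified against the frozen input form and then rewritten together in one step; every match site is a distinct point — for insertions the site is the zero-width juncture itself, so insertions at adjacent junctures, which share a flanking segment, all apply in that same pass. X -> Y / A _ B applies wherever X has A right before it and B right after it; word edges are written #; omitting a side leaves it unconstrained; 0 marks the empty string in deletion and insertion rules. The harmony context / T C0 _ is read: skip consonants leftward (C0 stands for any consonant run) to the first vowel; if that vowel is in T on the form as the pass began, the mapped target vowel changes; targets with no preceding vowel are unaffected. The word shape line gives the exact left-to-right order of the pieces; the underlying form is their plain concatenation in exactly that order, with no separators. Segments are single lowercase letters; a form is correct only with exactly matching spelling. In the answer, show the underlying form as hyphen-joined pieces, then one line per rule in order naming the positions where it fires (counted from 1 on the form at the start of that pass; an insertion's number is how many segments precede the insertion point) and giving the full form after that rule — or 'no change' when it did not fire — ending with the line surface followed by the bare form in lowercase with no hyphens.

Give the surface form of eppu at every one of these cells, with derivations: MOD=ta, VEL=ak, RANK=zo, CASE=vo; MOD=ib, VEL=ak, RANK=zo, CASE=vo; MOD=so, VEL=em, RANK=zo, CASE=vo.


cell MOD=ta, VEL=ak, RANK=zo, CASE=vo:
underlying: eppu-su-b-ga-ab
1. e -> o, i -> u / B C0 _: no change
2. e -> o, i -> u / B C0 _: no change
3. o -> e, u -> i / F C0 _: fires at position(s) 4: eppisubgaab
surface: eppisubgaab

cell MOD=ib, VEL=ak, RANK=zo, CASE=vo:
underlying: eppu-su-b-ebe-ab
1. e -> o, i -> u / B C0 _: fires at position(s) 8: eppusubobeab
2. e -> o, i -> u / B C0 _: fires at position(s) 10: eppusuboboab
3. o -> e, u -> i / F C0 _: fires at position(s) 4: eppisuboboab
surface: eppisuboboab

cell MOD=so, VEL=em, RANK=zo, CASE=vo:
underlying: eppu-pu-b-vip-ab
1. e -> o, i -> u / B C0 _: fires at position(s) 9: eppupubvupab
2. e -> o, i -> u / B C0 _: no change
3. o -> e, u -> i / F C0 _: fires at position(s) 4: eppipubvupab
surface: eppipubvupab


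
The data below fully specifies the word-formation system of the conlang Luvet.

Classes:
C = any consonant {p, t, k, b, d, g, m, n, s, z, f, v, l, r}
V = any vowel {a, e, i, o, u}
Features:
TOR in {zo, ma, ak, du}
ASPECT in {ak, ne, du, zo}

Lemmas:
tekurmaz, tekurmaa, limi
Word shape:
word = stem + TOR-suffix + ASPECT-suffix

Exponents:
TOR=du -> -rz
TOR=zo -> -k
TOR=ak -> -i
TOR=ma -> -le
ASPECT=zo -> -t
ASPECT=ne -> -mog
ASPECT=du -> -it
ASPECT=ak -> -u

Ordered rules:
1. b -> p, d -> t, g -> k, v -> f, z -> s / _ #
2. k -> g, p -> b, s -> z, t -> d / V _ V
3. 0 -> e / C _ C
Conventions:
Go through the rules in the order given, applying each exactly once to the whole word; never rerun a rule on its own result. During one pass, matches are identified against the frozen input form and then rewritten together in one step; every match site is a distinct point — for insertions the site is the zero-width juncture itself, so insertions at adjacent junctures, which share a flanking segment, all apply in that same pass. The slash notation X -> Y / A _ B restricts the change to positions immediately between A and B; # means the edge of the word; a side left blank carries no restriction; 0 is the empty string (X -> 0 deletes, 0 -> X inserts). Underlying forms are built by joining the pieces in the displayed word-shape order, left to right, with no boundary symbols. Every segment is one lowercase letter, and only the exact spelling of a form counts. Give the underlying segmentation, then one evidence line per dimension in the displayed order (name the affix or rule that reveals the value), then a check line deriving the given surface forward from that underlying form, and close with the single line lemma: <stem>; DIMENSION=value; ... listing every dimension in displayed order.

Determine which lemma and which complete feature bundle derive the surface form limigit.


underlying: limi-k-it
TOR=zo - signalled by the affix -k
ASPECT=du - signalled by the affix -it
check: limikit -> limikit -> limigit -> limigit
lemma: limi; TOR=zo; ASPECT=du


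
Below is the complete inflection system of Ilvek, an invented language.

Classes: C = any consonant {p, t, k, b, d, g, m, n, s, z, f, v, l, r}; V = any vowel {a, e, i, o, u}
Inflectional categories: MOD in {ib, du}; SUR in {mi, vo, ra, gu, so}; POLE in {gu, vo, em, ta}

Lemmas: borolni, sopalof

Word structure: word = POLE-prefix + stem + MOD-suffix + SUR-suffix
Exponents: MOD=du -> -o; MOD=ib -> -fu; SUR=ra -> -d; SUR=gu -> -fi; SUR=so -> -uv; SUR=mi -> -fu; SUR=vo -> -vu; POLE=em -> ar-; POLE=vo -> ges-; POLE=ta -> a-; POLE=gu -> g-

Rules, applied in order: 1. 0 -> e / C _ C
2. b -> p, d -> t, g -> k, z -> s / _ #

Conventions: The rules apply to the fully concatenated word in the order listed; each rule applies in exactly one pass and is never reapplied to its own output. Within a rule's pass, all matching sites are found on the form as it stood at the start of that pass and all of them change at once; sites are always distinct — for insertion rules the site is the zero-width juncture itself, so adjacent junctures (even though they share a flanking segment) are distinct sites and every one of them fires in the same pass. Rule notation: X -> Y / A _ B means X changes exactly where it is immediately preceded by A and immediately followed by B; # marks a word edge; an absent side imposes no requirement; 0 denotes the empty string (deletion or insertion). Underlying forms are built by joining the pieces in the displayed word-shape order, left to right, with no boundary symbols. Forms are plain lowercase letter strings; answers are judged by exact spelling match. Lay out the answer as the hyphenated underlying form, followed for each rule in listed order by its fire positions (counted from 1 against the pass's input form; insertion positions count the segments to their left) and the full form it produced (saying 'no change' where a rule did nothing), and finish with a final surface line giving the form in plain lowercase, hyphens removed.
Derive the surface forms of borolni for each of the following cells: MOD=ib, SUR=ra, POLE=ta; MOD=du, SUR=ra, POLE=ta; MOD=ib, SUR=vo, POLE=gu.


cell MOD=ib, SUR=ra, POLE=ta:
underlying: a-borolni-fu-d
1. 0 -> e / C _ C: inserts after position(s) 6: aborolenifud
2. b -> p, d -> t, g -> k, z -> s / _ #: fires at position(s) 12: aborolenifut
surface: aborolenifut

cell MOD=du, SUR=ra, POLE=ta:
underlying: a-borolni-o-d
1. 0 -> e / C _ C: inserts after position(s) 6: aboroleniod
2. b -> p, d -> t, g -> k, z -> s / _ #: fires at position(s) 11: aboroleniot
surface: aboroleniot

cell MOD=ib, SUR=vo, POLE=gu:
underlying: g-borolni-fu-vu
1. 0 -> e / C _ C: inserts after position(s) 1, 6: geborolenifuvu
2. b -> p, d -> t, g -> k, z -> s / _ #: no change
surface: geborolenifuvu


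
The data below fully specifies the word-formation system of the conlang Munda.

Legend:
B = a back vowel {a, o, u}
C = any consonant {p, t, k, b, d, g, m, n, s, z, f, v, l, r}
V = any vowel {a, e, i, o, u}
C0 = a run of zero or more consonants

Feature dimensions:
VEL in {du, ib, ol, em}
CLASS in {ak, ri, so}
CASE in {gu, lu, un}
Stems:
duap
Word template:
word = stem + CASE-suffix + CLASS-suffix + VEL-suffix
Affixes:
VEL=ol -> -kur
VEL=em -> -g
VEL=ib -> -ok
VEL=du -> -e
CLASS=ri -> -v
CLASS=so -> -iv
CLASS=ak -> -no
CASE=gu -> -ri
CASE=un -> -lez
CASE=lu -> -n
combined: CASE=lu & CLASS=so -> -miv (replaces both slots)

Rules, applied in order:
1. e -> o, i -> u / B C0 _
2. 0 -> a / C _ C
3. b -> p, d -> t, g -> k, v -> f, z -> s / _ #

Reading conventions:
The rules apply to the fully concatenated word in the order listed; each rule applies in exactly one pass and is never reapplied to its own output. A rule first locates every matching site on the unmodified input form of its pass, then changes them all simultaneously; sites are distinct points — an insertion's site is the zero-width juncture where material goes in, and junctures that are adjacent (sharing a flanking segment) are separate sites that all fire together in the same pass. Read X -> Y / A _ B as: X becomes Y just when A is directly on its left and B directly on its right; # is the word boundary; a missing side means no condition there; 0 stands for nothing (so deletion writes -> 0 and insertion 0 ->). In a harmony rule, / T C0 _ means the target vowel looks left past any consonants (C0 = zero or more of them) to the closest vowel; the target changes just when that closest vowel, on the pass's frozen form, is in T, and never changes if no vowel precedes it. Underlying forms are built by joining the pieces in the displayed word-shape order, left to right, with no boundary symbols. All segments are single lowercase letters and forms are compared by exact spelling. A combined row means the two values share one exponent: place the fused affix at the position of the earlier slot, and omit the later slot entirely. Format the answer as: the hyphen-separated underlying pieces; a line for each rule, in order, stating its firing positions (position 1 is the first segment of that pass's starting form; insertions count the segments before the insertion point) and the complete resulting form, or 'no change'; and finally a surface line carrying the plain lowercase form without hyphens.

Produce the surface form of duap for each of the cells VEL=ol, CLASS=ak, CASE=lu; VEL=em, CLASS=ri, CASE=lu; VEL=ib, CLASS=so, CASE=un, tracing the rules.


cell VEL=ol, CLASS=ak, CASE=lu:
underlying: duap-n-no-kur
1. e -> o, i -> u / B C0 _: no change
2. 0 -> a / C _ C: inserts after position(s) 4, 5: duapananokur
3. b -> p, d -> t, g -> k, v -> f, z -> s / _ #: no change
surface: duapananokur

cell VEL=em, CLASS=ri, CASE=lu:
underlying: duap-n-v-g
1. e -> o, i -> u / B C0 _: no change
2. 0 -> a / C _ C: inserts after position(s) 4, 5, 6: duapanavag
3. b -> p, d -> t, g -> k, v -> f, z -> s / _ #: fires at position(s) 10: duapanavak
surface: duapanavak

cell VEL=ib, CLASS=so, CASE=un:
underlying: duap-lez-iv-ok
1. e -> o, i -> u / B C0 _: fires at position(s) 6: duaplozivok
2. 0 -> a / C _ C: inserts after position(s) 4: duapalozivok
3. b -> p, d -> t, g -> k, v -> f, z -> s / _ #: no change
surface: duapalozivok


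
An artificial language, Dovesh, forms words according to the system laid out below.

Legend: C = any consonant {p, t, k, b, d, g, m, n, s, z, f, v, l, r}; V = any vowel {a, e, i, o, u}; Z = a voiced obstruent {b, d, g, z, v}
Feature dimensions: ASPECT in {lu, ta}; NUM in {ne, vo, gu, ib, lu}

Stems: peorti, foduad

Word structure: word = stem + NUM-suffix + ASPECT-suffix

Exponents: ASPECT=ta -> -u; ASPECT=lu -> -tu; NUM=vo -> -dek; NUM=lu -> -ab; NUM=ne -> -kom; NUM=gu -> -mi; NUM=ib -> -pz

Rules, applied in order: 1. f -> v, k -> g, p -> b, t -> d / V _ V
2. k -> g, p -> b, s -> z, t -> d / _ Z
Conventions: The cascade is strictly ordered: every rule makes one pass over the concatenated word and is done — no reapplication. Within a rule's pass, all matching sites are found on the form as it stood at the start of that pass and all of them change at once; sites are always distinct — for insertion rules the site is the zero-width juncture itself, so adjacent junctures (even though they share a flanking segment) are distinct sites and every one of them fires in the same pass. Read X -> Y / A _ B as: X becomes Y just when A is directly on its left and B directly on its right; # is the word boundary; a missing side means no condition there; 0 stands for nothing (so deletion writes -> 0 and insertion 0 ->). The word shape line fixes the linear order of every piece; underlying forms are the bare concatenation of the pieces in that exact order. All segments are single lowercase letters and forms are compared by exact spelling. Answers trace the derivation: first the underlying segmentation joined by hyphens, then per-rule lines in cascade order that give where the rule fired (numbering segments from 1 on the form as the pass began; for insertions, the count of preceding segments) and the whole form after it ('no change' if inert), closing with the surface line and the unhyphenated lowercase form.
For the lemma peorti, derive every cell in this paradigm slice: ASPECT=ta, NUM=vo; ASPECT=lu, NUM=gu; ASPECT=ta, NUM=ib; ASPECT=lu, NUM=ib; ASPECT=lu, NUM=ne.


cell ASPECT=ta, NUM=vo:
underlying: peorti-dek-u
1. f -> v, k -> g, p -> b, t -> d / V _ V: fires at position(s) 9: peortidegu
2. k -> g, p -> b, s -> z, t -> d / _ Z: no change
surface: peortidegu

cell ASPECT=lu, NUM=gu:
underlying: peorti-mi-tu
1. f -> v, k -> g, p -> b, t -> d / V _ V: fires at position(s) 9: peortimidu
2. k -> g, p -> b, s -> z, t -> d / _ Z: no change
surface: peortimidu

cell ASPECT=ta, NUM=ib:
underlying: peorti-pz-u
1. f -> v, k -> g, p -> b, t -> d / V _ V: no change
2. k -> g, p -> b, s -> z, t -> d / _ Z: fires at position(s) 7: peortibzu
surface: peortibzu

cell ASPECT=lu, NUM=ib:
underlying: peorti-pz-tu
1. f -> v, k -> g, p -> b, t -> d / V _ V: no change
2. k -> g, p -> b, s -> z, t -> d / _ Z: fires at position(s) 7: peortibztu
surface: peortibztu

cell ASPECT=lu, NUM=ne:
underlying: peorti-kom-tu
1. f -> v, k -> g, p -> b, t -> d / V _ V: fires at position(s) 7: peortigomtu
2. k -> g, p -> b, s -> z, t -> d / _ Z: no change
surface: peortigomtu


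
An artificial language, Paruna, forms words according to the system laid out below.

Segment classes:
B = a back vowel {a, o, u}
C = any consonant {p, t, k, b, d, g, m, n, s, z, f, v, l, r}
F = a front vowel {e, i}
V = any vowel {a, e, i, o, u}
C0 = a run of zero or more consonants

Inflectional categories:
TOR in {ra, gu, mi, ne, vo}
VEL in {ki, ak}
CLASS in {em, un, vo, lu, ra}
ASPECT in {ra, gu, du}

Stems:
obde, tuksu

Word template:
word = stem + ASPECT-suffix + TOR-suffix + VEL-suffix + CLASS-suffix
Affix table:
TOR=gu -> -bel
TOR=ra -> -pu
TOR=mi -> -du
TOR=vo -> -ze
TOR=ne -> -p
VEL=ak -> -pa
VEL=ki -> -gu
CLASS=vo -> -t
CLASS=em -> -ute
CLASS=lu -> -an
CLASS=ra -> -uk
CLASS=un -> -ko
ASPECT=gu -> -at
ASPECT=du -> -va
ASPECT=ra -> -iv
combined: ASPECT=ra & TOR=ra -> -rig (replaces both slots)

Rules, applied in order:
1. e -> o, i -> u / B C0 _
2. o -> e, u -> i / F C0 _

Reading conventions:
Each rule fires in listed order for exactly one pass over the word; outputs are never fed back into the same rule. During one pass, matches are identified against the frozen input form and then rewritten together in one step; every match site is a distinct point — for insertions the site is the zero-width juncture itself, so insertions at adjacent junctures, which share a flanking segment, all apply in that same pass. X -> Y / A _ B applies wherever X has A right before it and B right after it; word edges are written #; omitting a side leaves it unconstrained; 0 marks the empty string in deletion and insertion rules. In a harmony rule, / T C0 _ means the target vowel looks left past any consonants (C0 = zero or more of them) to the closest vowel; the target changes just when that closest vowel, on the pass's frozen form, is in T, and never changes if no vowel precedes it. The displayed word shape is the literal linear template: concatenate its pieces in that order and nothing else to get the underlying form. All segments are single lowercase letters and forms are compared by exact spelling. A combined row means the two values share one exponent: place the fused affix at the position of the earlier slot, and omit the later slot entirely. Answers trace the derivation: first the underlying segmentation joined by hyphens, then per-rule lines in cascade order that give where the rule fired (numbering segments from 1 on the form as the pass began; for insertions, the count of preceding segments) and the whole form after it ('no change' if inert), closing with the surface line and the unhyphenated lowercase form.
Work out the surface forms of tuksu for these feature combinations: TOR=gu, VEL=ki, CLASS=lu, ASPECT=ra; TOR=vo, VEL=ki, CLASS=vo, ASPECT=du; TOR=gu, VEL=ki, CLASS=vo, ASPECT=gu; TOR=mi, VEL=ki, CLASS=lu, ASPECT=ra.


cell TOR=gu, VEL=ki, CLASS=lu, ASPECT=ra:
underlying: tuksu-iv-bel-gu-an
1. e -> o, i -> u / B C0 _: fires at position(s) 6: tuksuuvbelguan
2. o -> e, u -> i / F C0 _: fires at position(s) 12: tuksuuvbelgian
surface: tuksuuvbelgian

cell TOR=vo, VEL=ki, CLASS=vo, ASPECT=du:
underlying: tuksu-va-ze-gu-t
1. e -> o, i -> u / B C0 _: fires at position(s) 9: tuksuvazogut
2. o -> e, u -> i / F C0 _: no change
surface: tuksuvazogut

cell TOR=gu, VEL=ki, CLASS=vo, ASPECT=gu:
underlying: tuksu-at-bel-gu-t
1. e -> o, i -> u / B C0 _: fires at position(s) 9: tuksuatbolgut
2. o -> e, u -> i / F C0 _: no change
surface: tuksuatbolgut

cell TOR=mi, VEL=ki, CLASS=lu, ASPECT=ra:
underlying: tuksu-iv-du-gu-an
1. e -> o, i -> u / B C0 _: fires at position(s) 6: tuksuuvduguan
2. o -> e, u -> i / F C0 _: no change
surface: tuksuuvduguan


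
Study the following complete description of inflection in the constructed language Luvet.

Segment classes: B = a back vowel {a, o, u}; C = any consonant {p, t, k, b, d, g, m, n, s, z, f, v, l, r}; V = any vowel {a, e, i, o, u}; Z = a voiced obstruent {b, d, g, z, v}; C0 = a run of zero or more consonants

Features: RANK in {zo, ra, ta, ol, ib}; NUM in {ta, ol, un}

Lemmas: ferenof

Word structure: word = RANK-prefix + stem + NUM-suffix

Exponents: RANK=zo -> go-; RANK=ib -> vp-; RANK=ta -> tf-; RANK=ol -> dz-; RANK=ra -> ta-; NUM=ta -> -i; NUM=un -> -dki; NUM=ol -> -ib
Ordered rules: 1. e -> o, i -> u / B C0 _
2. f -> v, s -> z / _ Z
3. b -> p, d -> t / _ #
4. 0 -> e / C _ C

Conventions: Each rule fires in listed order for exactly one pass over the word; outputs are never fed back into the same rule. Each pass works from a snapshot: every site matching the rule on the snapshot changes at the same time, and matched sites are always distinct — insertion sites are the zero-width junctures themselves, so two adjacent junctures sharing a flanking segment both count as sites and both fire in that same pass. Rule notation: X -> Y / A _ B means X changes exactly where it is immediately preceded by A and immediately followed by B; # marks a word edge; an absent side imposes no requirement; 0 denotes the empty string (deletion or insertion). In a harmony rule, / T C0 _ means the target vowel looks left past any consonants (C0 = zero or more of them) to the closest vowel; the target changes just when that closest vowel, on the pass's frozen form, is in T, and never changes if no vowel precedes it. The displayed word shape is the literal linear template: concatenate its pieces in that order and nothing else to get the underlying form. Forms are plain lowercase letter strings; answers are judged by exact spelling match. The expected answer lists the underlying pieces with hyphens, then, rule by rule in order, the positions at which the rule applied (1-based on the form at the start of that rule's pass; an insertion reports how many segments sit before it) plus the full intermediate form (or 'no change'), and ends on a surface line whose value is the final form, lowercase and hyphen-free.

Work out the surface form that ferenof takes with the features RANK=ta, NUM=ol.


underlying: tf-ferenof-ib
1. e -> o, i -> u / B C0 _: fires at position(s) 10: tfferenofub
2. f -> v, s -> z / _ Z: no change
3. b -> p, d -> t / _ #: fires at position(s) 11: tfferenofup
4. 0 -> e / C _ C: inserts after position(s) 1, 2: tefeferenofup
surface: tefeferenofup
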